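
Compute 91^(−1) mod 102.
91^(−1) ≡ 37 (mod 102)

Apply the extended Euclidean algorithm to (102, 91), tracking rows (r, s, t) with s·102 + t·91 = r. Each division r_prev = q·r_cur + r_new produces the new row as (previous row) − q·(current row):
  row A: (102, 1, 0)   [1·102 + 0·91 = 102]
  row B: (91, 0, 1)   [0·102 + 1·91 = 91]
  102 = 1·91 + 11   → row C = row A − 1·row B = (11, 1, −1)   [check: 1·102 − 1·91 = 11]
  91 = 8·11 + 3   → row D = row B − 8·row C = (3, −8, 9)   [check: −8·102 + 9·91 = 3]
  11 = 3·3 + 2   → row E = row C − 3·row D = (2, 25, −28)   [check: 25·102 − 28·91 = 2]
  3 = 1·2 + 1   → row F = row D − 1·row E = (1, −33, 37)   [check: −33·102 + 37·91 = 1]
  2 = 2·1 + 0   → remainder 0, stop. gcd = 1 (last nonzero row F).
The gcd is 1, so 91 is invertible mod 102. The last nonzero row gives −33·102 + 37·91 = 1, so t = 37. So 91^(−1) ≡ 37 (mod 102). Verify: 91 · 37 = 3367 ≡ 1 (mod 102). ✓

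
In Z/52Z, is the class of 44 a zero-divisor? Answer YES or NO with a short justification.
YES

gcd(44, 52) = 4 > 1, so 44 is not a unit in Z/52Z. In Z/nZ every nonzero non-unit is a zero-divisor: explicitly, take b = 52/gcd = 13 ≠ 0 (mod 52); then 44·13 = 572 = 11·52, i.e. 44·13 ≡ 0 (mod 52). So 44 is a zero-divisor.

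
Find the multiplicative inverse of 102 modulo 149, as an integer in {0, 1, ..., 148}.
102^(−1) ≡ 19 (mod 149)

Apply the extended Euclidean algorithm to (149, 102), tracking rows (r, s, t) with s·149 + t·102 = r. Each division r_prev = q·r_cur + r_new produces the new row as (previous row) − q·(current row):
  row A: (149, 1, 0)   [1·149 + 0·102 = 149]
  row B: (102, 0, 1)   [0·149 + 1·102 = 102]
  149 = 1·102 + 47   → row C = row A − 1·row B = (47, 1, −1)   [check: 1·149 − 1·102 = 47]
  102 = 2·47 + 8   → row D = row B − 2·row C = (8, −2, 3)   [check: −2·149 + 3·102 = 8]
  47 = 5·8 + 7   → row E = row C − 5·row D = (7, 11, −16)   [check: 11·149 − 16·102 = 7]
  8 = 1·7 + 1   → row F = row D − 1·row E = (1, −13, 19)   [check: −13·149 + 19·102 = 1]
  7 = 7·1 + 0   → remainder 0, stop. gcd = 1 (last nonzero row F).
The gcd is 1, so 102 is invertible mod 149. The last nonzero row gives −13·149 + 19·102 = 1, so t = 19. So 102^(−1) ≡ 19 (mod 149). Verify: 102 · 19 = 1938 ≡ 1 (mod 149). ✓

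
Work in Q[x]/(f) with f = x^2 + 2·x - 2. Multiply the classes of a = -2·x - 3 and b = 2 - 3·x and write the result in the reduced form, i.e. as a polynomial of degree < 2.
First multiply in Q[x] without reducing: a · b = 6·x^2 + 5·x - 6. Now divide by f(x) = x^2 + 2·x - 2, eliminating the leading term at each step:
  leading term 6·x^2: subtract (6)·f(x) = 6·x^2 + 12·x - 12, leaving 6 - 7·x
The degree is now < 2, so this is the remainder. Hence a · b ≡ 6 - 7·x in Q[x]/(f).

Final answer: a · b ≡ 6 - 7·x (mod f(x))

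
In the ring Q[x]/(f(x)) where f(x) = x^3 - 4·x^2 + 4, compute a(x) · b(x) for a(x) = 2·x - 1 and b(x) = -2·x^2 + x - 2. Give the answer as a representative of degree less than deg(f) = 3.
a · b ≡ -12·x^2 - 5·x + 18 (mod f(x))

First multiply in Q[x] without reducing: a · b = -4·x^3 + 4·x^2 - 5·x + 2. Now divide by f(x) = x^3 - 4·x^2 + 4, eliminating the leading term at each step:
  leading term -4·x^3: subtract (-4)·f(x) = -4·x^3 + 16·x^2 - 16, leaving -12·x^2 - 5·x + 18
The degree is now < 3, so this is the remainder. Hence a · b ≡ -12·x^2 - 5·x + 18 in Q[x]/(f).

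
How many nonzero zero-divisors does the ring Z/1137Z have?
In Z/1137Z each nonzero element is either a unit (gcd with 1137 is 1) or a zero-divisor (gcd > 1). The number of units is φ(1137): factorise 1137 = 3 · 379, so φ(1137) = (3 − 1) · (379 − 1) = 2 · 378 = 756. The nonzero elements number 1137 − 1 = 1136. Hence the nonzero zero-divisors number 1136 − 756 = 380.

Final answer: Z/1137Z has 380 nonzero zero-divisors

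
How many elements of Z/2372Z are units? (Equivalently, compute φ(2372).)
An element a ∈ Z/2372Z is a unit iff gcd(a, 2372) = 1, so the number of units is φ(2372). φ is multiplicative, with φ(p^e) = p^e − p^(e−1). Factorise 2372 = 2^2 · 593. Then
  φ(2372) = (2^2 − 2^1) · (593 − 1) = 2 · 592 = 1184.

Final answer: Z/2372Z has φ(2372) = 1184 units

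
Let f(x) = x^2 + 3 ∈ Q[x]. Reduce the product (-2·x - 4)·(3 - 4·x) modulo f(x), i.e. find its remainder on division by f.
First multiply in Q[x] without reducing: a · b = 8·x^2 + 10·x - 12. Now divide by f(x) = x^2 + 3, eliminating the leading term at each step:
  leading term 8·x^2: subtract (8)·f(x) = 8·x^2 + 24, leaving 10·x - 36
The degree is now < 2, so this is the remainder. Hence a · b ≡ 10·x - 36 in Q[x]/(f).

Final answer: a · b ≡ 10·x - 36 (mod f(x))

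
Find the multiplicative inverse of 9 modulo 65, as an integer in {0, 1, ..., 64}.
Apply the extended Euclidean algorithm to (65, 9), tracking rows (r, s, t) with s·65 + t·9 = r. Each division r_prev = q·r_cur + r_new produces the new row as (previous row) − q·(current row):
  row A: (65, 1, 0)   [1·65 + 0·9 = 65]
  row B: (9, 0, 1)   [0·65 + 1·9 = 9]
  65 = 7·9 + 2   → row C = row A − 7·row B = (2, 1, −7)   [check: 1·65 − 7·9 = 2]
  9 = 4·2 + 1   → row D = row B − 4·row C = (1, −4, 29)   [check: −4·65 + 29·9 = 1]
  2 = 2·1 + 0   → remainder 0, stop. gcd = 1 (last nonzero row D).
The gcd is 1, so 9 is invertible mod 65. The last nonzero row gives −4·65 + 29·9 = 1, so t = 29. So 9^(−1) ≡ 29 (mod 65). Verify: 9 · 29 = 261 ≡ 1 (mod 65). ✓

Final answer: 9^(−1) ≡ 29 (mod 65)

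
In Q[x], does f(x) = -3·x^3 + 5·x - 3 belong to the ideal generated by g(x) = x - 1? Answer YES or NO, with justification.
NO

In Q[x] the ideal (g) consists of all multiples of g, so f ∈ (g) iff g | f, i.e. iff the remainder of f on division by g is 0. Divide f by g (g is monic, so eliminate the leading term of the running remainder at each step):
  leading term -3·x^3: subtract (-3·x^2)·g(x) = -3·x^3 + 3·x^2, leaving -3·x^2 + 5·x - 3
  leading term -3·x^2: subtract (-3·x)·g(x) = -3·x^2 + 3·x, leaving 2·x - 3
  leading term 2·x: subtract (2)·g(x) = 2·x - 2, leaving -1
The remainder r(x) = -1 ≠ 0 (and deg r < deg g), so g ∤ f, i.e. f ∉ (g).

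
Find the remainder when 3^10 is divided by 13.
Use repeated squaring. Binary(10) = 1010. Walk through the bits of the exponent 10 left-to-right: at each bit after the leading one, square the running value, then multiply by 3 if the bit is 1 (always reducing mod 13):
  bit 1 = 1 (leading): start with 3.
  bit 2 = 0: square 3^2 = 9 (mod 13).
  bit 3 = 1: square 9^2 = 81 ≡ 3; bit is 1, so multiply 3·3 = 9 (mod 13).
  bit 4 = 0: square 9^2 = 81 ≡ 3 (mod 13).
Final value: 3^10 ≡ 3 (mod 13).

Final answer: 3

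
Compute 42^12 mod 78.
66

Use repeated squaring. Binary(12) = 1100. Walk through the bits of the exponent 12 left-to-right: at each bit after the leading one, square the running value, then multiply by 42 if the bit is 1 (always reducing mod 78):
  bit 1 = 1 (leading): start with 42.
  bit 2 = 1: square 42^2 = 1764 ≡ 48; bit is 1, so multiply 48·42 = 2016 ≡ 66 (mod 78).
  bit 3 = 0: square 66^2 = 4356 ≡ 66 (mod 78).
  bit 4 = 0: square 66^2 = 4356 ≡ 66 (mod 78).
Final value: 42^12 ≡ 66 (mod 78).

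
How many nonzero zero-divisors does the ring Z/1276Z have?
In Z/1276Z each nonzero element is either a unit (gcd with 1276 is 1) or a zero-divisor (gcd > 1). The number of units is φ(1276): factorise 1276 = 2^2 · 11 · 29, so φ(1276) = (2^2 − 2^1) · (11 − 1) · (29 − 1) = 2 · 10 · 28 = 560. The nonzero elements number 1276 − 1 = 1275. Hence the nonzero zero-divisors number 1275 − 560 = 715.

Final answer: Z/1276Z has 715 nonzero zero-divisors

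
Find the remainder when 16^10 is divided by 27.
Use repeated squaring. Binary(10) = 1010. Walk through the bits of the exponent 10 left-to-right: at each bit after the leading one, square the running value, then multiply by 16 if the bit is 1 (always reducing mod 27):
  bit 1 = 1 (leading): start with 16.
  bit 2 = 0: square 16^2 = 256 ≡ 13 (mod 27).
  bit 3 = 1: square 13^2 = 169 ≡ 7; bit is 1, so multiply 7·16 = 112 ≡ 4 (mod 27).
  bit 4 = 0: square 4^2 = 16 (mod 27).
Final value: 16^10 ≡ 16 (mod 27).

Final answer: 16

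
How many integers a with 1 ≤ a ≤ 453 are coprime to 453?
The number of a ∈ {1, ..., 453} with gcd(a, 453) = 1 is by definition Euler's totient φ(453). φ is multiplicative, with φ(p^e) = p^e − p^(e−1). Factorise 453 = 3 · 151. Then
  φ(453) = (3 − 1) · (151 − 1) = 2 · 150 = 300.
So there are 300 such integers.

Final answer: 300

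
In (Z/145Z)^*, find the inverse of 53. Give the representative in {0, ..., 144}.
53^(−1) ≡ 52 (mod 145)

Apply the extended Euclidean algorithm to (145, 53), tracking rows (r, s, t) with s·145 + t·53 = r. Each division r_prev = q·r_cur + r_new produces the new row as (previous row) − q·(current row):
  row A: (145, 1, 0)   [1·145 + 0·53 = 145]
  row B: (53, 0, 1)   [0·145 + 1·53 = 53]
  145 = 2·53 + 39   → row C = row A − 2·row B = (39, 1, −2)   [check: 1·145 − 2·53 = 39]
  53 = 1·39 + 14   → row D = row B − 1·row C = (14, −1, 3)   [check: −1·145 + 3·53 = 14]
  39 = 2·14 + 11   → row E = row C − 2·row D = (11, 3, −8)   [check: 3·145 − 8·53 = 11]
  14 = 1·11 + 3   → row F = row D − 1·row E = (3, −4, 11)   [check: −4·145 + 11·53 = 3]
  11 = 3·3 + 2   → row G = row E − 3·row F = (2, 15, −41)   [check: 15·145 − 41·53 = 2]
  3 = 1·2 + 1   → row H = row F − 1·row G = (1, −19, 52)   [check: −19·145 + 52·53 = 1]
  2 = 2·1 + 0   → remainder 0, stop. gcd = 1 (last nonzero row H).
The gcd is 1, so 53 is invertible mod 145. The last nonzero row gives −19·145 + 52·53 = 1, so t = 52. So 53^(−1) ≡ 52 (mod 145). Verify: 53 · 52 = 2756 ≡ 1 (mod 145). ✓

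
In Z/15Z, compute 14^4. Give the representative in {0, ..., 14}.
1

Use repeated squaring. Binary(4) = 100. Walk through the bits of the exponent 4 left-to-right: at each bit after the leading one, square the running value, then multiply by 14 if the bit is 1 (always reducing mod 15):
  bit 1 = 1 (leading): start with 14.
  bit 2 = 0: square 14^2 = 196 ≡ 1 (mod 15).
  bit 3 = 0: square 1^2 = 1 (mod 15).
Final value: 14^4 ≡ 1 (mod 15).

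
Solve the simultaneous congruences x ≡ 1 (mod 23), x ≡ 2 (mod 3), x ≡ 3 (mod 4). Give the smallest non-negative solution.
x ≡ 47 (mod 276); the representative in [0, 276) is 47

The moduli 23, 3, 4 are pairwise coprime, so by the CRT there is a unique solution mod 23·3·4 = 276.
Solve by successive substitution. Start with x ≡ 1 (mod 23).
  Combine with x ≡ 2 (mod 3): write x = 1 + 23·t and require 1 + 23·t ≡ 2 (mod 3), i.e. 23·t ≡ 2 − 1 ≡ 1 (mod 3). Since 23^(−1) ≡ 2 (mod 3) (23 ≡ 2 (mod 3)), t ≡ 2·1 ≡ 2 (mod 3). So x ≡ 1 + 23·2 = 47 (mod 69).
  Combine with x ≡ 3 (mod 4): write x = 47 + 69·t and require 47 + 69·t ≡ 3 (mod 4), i.e. 69·t ≡ 3 − 47 ≡ 0 (mod 4). Since 69^(−1) ≡ 1 (mod 4) (69 ≡ 1 (mod 4)), t ≡ 1·0 ≡ 0 (mod 4). So x ≡ 47 + 69·0 = 47 (mod 276).
Unique solution in [0, 276): x = 47.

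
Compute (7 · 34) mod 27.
Reduce the factors first: 34 ≡ 7 (mod 27), so 7 · 34 ≡ 7 · 7 (mod 27). 7 · 7 = 49. Dividing by 27: 49 = 1·27 + 22. So (7 · 34) mod 27 = 22.

Final answer: 22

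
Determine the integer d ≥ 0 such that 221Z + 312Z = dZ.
In the PID Z, (a, b) is generated by gcd(a, b). Compute gcd(312, 221) with the extended Euclidean algorithm, tracking rows (r, s, t) with s·312 + t·221 = r:
  row A: (312, 1, 0)   [1·312 + 0·221 = 312]
  row B: (221, 0, 1)   [0·312 + 1·221 = 221]
  312 = 1·221 + 91   → row C = row A − 1·row B = (91, 1, −1)   [check: 1·312 − 1·221 = 91]
  221 = 2·91 + 39   → row D = row B − 2·row C = (39, −2, 3)   [check: −2·312 + 3·221 = 39]
  91 = 2·39 + 13   → row E = row C − 2·row D = (13, 5, −7)   [check: 5·312 − 7·221 = 13]
  39 = 3·13 + 0   → remainder 0, stop. gcd = 13 (last nonzero row E).
So gcd(221, 312) = 13, with Bézout identity 5·312 − 7·221 = 13. Containment (⊇): the Bézout identity exhibits 13 as an element of (221, 312), giving (13) ⊆ (221, 312). Containment (⊆): since 13 | 221 and 13 | 312 (221 = 13·17, 312 = 13·24), every Z-linear combination of 221 and 312 is divisible by 13, so (221, 312) ⊆ (13). Therefore (221, 312) = (13), d = 13.

Final answer: (221, 312) = (13); d = 13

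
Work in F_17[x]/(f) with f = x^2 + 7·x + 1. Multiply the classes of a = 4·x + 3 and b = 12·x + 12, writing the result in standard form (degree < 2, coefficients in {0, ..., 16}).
a · b ≡ 3·x + 5 (mod f(x))

Multiply as integer polynomials: a · b = 48·x^2 + 84·x + 36. Reducing coefficients mod 17: a · b ≡ 14·x^2 + 16·x + 2. Now divide by f(x) = x^2 + 7·x + 1 in F_17[x], eliminating the leading term at each step:
  leading term 14·x^2: subtract (14)·f(x) = 14·x^2 + 13·x + 14, leaving 3·x + 5 (coefficients mod 17)
The degree is now < 2, so this is the remainder. Hence a · b ≡ 3·x + 5 in F_17[x]/(f).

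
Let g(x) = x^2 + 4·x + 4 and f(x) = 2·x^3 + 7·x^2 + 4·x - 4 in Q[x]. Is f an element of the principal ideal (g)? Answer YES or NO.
YES

In Q[x] the ideal (g) consists of all multiples of g, so f ∈ (g) iff g | f, i.e. iff the remainder of f on division by g is 0. Divide f by g (g is monic, so eliminate the leading term of the running remainder at each step):
  leading term 2·x^3: subtract (2·x)·g(x) = 2·x^3 + 8·x^2 + 8·x, leaving -x^2 - 4·x - 4
  leading term -x^2: subtract (-1)·g(x) = -x^2 - 4·x - 4, leaving 0
The remainder is 0, so f(x) = g(x) · h(x) with h(x) = 2·x - 1. Hence g | f, i.e. f ∈ (g).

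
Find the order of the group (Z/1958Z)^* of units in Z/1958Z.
(Z/1958Z)^* consists of the classes a with gcd(a, 1958) = 1, so its order is φ(1958). φ is multiplicative, with φ(p^e) = p^e − p^(e−1). Factorise 1958 = 2 · 11 · 89. Then
  φ(1958) = (2 − 1) · (11 − 1) · (89 − 1) = 1 · 10 · 88 = 880.
Thus |(Z/1958Z)^*| = 880.

Final answer: |(Z/1958Z)^*| = 880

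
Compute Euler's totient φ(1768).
φ is multiplicative, with φ(p^e) = p^e − p^(e−1). Factorise 1768 = 2^3 · 13 · 17. Then
  φ(1768) = (2^3 − 2^2) · (13 − 1) · (17 − 1) = 4 · 12 · 16 = 768.

Final answer: φ(1768) = 768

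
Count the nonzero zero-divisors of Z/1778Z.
In Z/1778Z each nonzero element is either a unit (gcd with 1778 is 1) or a zero-divisor (gcd > 1). The number of units is φ(1778): factorise 1778 = 2 · 7 · 127, so φ(1778) = (2 − 1) · (7 − 1) · (127 − 1) = 1 · 6 · 126 = 756. The nonzero elements number 1778 − 1 = 1777. Hence the nonzero zero-divisors number 1777 − 756 = 1021.

Final answer: Z/1778Z has 1021 nonzero zero-divisors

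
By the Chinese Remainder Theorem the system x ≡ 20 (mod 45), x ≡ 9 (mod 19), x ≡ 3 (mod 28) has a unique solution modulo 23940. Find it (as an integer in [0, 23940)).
x ≡ 15095 (mod 23940); the representative in [0, 23940) is 15095

The moduli 45, 19, 28 are pairwise coprime, so by the CRT there is a unique solution mod 45·19·28 = 23940.
Solve by successive substitution. Start with x ≡ 20 (mod 45).
  Combine with x ≡ 9 (mod 19): write x = 20 + 45·t and require 20 + 45·t ≡ 9 (mod 19), i.e. 45·t ≡ 9 − 20 ≡ 8 (mod 19). Since 45^(−1) ≡ 11 (mod 19) (45 ≡ 7 (mod 19)), t ≡ 11·8 ≡ 12 (mod 19). So x ≡ 20 + 45·12 = 560 (mod 855).
  Combine with x ≡ 3 (mod 28): write x = 560 + 855·t and require 560 + 855·t ≡ 3 (mod 28), i.e. 855·t ≡ 3 − 560 ≡ 3 (mod 28). Since 855^(−1) ≡ 15 (mod 28) (855 ≡ 15 (mod 28)), t ≡ 15·3 ≡ 17 (mod 28). So x ≡ 560 + 855·17 = 15095 (mod 23940).
Unique solution in [0, 23940): x = 15095.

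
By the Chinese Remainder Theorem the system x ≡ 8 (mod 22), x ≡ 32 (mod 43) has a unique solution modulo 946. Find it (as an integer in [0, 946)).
The moduli 22, 43 are pairwise coprime, so by the CRT there is a unique solution mod 22·43 = 946.
Solve by successive substitution. Start with x ≡ 8 (mod 22).
  Combine with x ≡ 32 (mod 43): write x = 8 + 22·t and require 8 + 22·t ≡ 32 (mod 43), i.e. 22·t ≡ 32 − 8 ≡ 24 (mod 43). Since 22^(−1) ≡ 2 (mod 43), t ≡ 2·24 ≡ 5 (mod 43). So x ≡ 8 + 22·5 = 118 (mod 946).
Unique solution in [0, 946): x = 118.

Final answer: x ≡ 118 (mod 946); the representative in [0, 946) is 118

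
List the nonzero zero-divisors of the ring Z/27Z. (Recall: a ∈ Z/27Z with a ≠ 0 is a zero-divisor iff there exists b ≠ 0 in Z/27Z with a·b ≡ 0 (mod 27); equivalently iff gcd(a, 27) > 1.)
nonzero zero-divisors of Z/27Z = {3, 6, 9, 12, 15, 18, 21, 24}

An element a ∈ Z/27Z (with a ≠ 0) is a zero-divisor iff gcd(a, 27) > 1 (because a is a unit precisely when gcd(a, n) = 1, and in Z/nZ every nonzero, non-unit element is a zero-divisor). Scan a = 1, ..., 26 and keep those with gcd(a, 27) > 1:
  gcd(3, 27) = 3, gcd(6, 27) = 3, gcd(9, 27) = 9, gcd(12, 27) = 3, gcd(15, 27) = 3, gcd(18, 27) = 9, gcd(21, 27) = 3, gcd(24, 27) = 3.
All other a ∈ {1, ..., 26} have gcd(a, 27) = 1 and are units. So the nonzero zero-divisors are exactly the 8 values of a appearing in this scan.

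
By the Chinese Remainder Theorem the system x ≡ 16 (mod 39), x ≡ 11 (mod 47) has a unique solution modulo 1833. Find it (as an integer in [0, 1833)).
The moduli 39, 47 are pairwise coprime, so by the CRT there is a unique solution mod 39·47 = 1833.
Solve by successive substitution. Start with x ≡ 16 (mod 39).
  Combine with x ≡ 11 (mod 47): write x = 16 + 39·t and require 16 + 39·t ≡ 11 (mod 47), i.e. 39·t ≡ 11 − 16 ≡ 42 (mod 47). Since 39^(−1) ≡ 41 (mod 47), t ≡ 41·42 ≡ 30 (mod 47). So x ≡ 16 + 39·30 = 1186 (mod 1833).
Unique solution in [0, 1833): x = 1186.

Final answer: x ≡ 1186 (mod 1833); the representative in [0, 1833) is 1186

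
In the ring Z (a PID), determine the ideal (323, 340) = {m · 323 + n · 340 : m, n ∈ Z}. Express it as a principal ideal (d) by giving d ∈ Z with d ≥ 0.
(323, 340) = (17); d = 17

In the PID Z, (a, b) is generated by gcd(a, b). Compute gcd(340, 323) with the extended Euclidean algorithm, tracking rows (r, s, t) with s·340 + t·323 = r:
  row A: (340, 1, 0)   [1·340 + 0·323 = 340]
  row B: (323, 0, 1)   [0·340 + 1·323 = 323]
  340 = 1·323 + 17   → row C = row A − 1·row B = (17, 1, −1)   [check: 1·340 − 1·323 = 17]
  323 = 19·17 + 0   → remainder 0, stop. gcd = 17 (last nonzero row C).
So gcd(323, 340) = 17, with Bézout identity 1·340 − 1·323 = 17. Containment (⊇): the Bézout identity exhibits 17 as an element of (323, 340), giving (17) ⊆ (323, 340). Containment (⊆): since 17 | 323 and 17 | 340 (323 = 17·19, 340 = 17·20), every Z-linear combination of 323 and 340 is divisible by 17, so (323, 340) ⊆ (17). Therefore (323, 340) = (17), d = 17.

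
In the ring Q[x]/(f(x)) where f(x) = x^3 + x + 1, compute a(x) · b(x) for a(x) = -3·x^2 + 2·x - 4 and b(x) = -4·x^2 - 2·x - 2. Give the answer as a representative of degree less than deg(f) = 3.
a · b ≡ 6·x^2 - 6·x + 10 (mod f(x))

First multiply in Q[x] without reducing: a · b = 12·x^4 - 2·x^3 + 18·x^2 + 4·x + 8. Now divide by f(x) = x^3 + x + 1, eliminating the leading term at each step:
  leading term 12·x^4: subtract (12·x)·f(x) = 12·x^4 + 12·x^2 + 12·x, leaving -2·x^3 + 6·x^2 - 8·x + 8
  leading term -2·x^3: subtract (-2)·f(x) = -2·x^3 - 2·x - 2, leaving 6·x^2 - 6·x + 10
The degree is now < 3, so this is the remainder. Hence a · b ≡ 6·x^2 - 6·x + 10 in Q[x]/(f).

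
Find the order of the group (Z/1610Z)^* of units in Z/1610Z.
|(Z/1610Z)^*| = 528

(Z/1610Z)^* consists of the classes a with gcd(a, 1610) = 1, so its order is φ(1610). φ is multiplicative, with φ(p^e) = p^e − p^(e−1). Factorise 1610 = 2 · 5 · 7 · 23. Then
  φ(1610) = (2 − 1) · (5 − 1) · (7 − 1) · (23 − 1) = 1 · 4 · 6 · 22 = 528.
Thus |(Z/1610Z)^*| = 528.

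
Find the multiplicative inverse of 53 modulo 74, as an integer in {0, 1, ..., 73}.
53^(−1) ≡ 7 (mod 74)

Apply the extended Euclidean algorithm to (74, 53), tracking rows (r, s, t) with s·74 + t·53 = r. Each division r_prev = q·r_cur + r_new produces the new row as (previous row) − q·(current row):
  row A: (74, 1, 0)   [1·74 + 0·53 = 74]
  row B: (53, 0, 1)   [0·74 + 1·53 = 53]
  74 = 1·53 + 21   → row C = row A − 1·row B = (21, 1, −1)   [check: 1·74 − 1·53 = 21]
  53 = 2·21 + 11   → row D = row B − 2·row C = (11, −2, 3)   [check: −2·74 + 3·53 = 11]
  21 = 1·11 + 10   → row E = row C − 1·row D = (10, 3, −4)   [check: 3·74 − 4·53 = 10]
  11 = 1·10 + 1   → row F = row D − 1·row E = (1, −5, 7)   [check: −5·74 + 7·53 = 1]
  10 = 10·1 + 0   → remainder 0, stop. gcd = 1 (last nonzero row F).
The gcd is 1, so 53 is invertible mod 74. The last nonzero row gives −5·74 + 7·53 = 1, so t = 7. So 53^(−1) ≡ 7 (mod 74). Verify: 53 · 7 = 371 ≡ 1 (mod 74). ✓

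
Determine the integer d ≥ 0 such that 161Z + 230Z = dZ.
In the PID Z, (a, b) is generated by gcd(a, b). Compute gcd(230, 161) with the extended Euclidean algorithm, tracking rows (r, s, t) with s·230 + t·161 = r:
  row A: (230, 1, 0)   [1·230 + 0·161 = 230]
  row B: (161, 0, 1)   [0·230 + 1·161 = 161]
  230 = 1·161 + 69   → row C = row A − 1·row B = (69, 1, −1)   [check: 1·230 − 1·161 = 69]
  161 = 2·69 + 23   → row D = row B − 2·row C = (23, −2, 3)   [check: −2·230 + 3·161 = 23]
  69 = 3·23 + 0   → remainder 0, stop. gcd = 23 (last nonzero row D).
So gcd(161, 230) = 23, with Bézout identity −2·230 + 3·161 = 23. Containment (⊇): the Bézout identity exhibits 23 as an element of (161, 230), giving (23) ⊆ (161, 230). Containment (⊆): since 23 | 161 and 23 | 230 (161 = 23·7, 230 = 23·10), every Z-linear combination of 161 and 230 is divisible by 23, so (161, 230) ⊆ (23). Therefore (161, 230) = (23), d = 23.

Final answer: (161, 230) = (23); d = 23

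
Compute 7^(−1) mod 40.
Apply the extended Euclidean algorithm to (40, 7), tracking rows (r, s, t) with s·40 + t·7 = r. Each division r_prev = q·r_cur + r_new produces the new row as (previous row) − q·(current row):
  row A: (40, 1, 0)   [1·40 + 0·7 = 40]
  row B: (7, 0, 1)   [0·40 + 1·7 = 7]
  40 = 5·7 + 5   → row C = row A − 5·row B = (5, 1, −5)   [check: 1·40 − 5·7 = 5]
  7 = 1·5 + 2   → row D = row B − 1·row C = (2, −1, 6)   [check: −1·40 + 6·7 = 2]
  5 = 2·2 + 1   → row E = row C − 2·row D = (1, 3, −17)   [check: 3·40 − 17·7 = 1]
  2 = 2·1 + 0   → remainder 0, stop. gcd = 1 (last nonzero row E).
The gcd is 1, so 7 is invertible mod 40. The last nonzero row gives 3·40 − 17·7 = 1, so t = −17. So 7^(−1) ≡ −17 ≡ 23 (mod 40). Verify: 7 · 23 = 161 ≡ 1 (mod 40). ✓

Final answer: 7^(−1) ≡ 23 (mod 40)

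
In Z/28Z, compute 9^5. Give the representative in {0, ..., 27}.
25

Use repeated squaring. Binary(5) = 101. Walk through the bits of the exponent 5 left-to-right: at each bit after the leading one, square the running value, then multiply by 9 if the bit is 1 (always reducing mod 28):
  bit 1 = 1 (leading): start with 9.
  bit 2 = 0: square 9^2 = 81 ≡ 25 (mod 28).
  bit 3 = 1: square 25^2 = 625 ≡ 9; bit is 1, so multiply 9·9 = 81 ≡ 25 (mod 28).
Final value: 9^5 ≡ 25 (mod 28).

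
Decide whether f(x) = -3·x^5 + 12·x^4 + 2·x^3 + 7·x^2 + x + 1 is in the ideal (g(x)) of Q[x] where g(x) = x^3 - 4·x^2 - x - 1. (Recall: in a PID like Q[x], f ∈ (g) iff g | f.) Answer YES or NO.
YES

In Q[x] the ideal (g) consists of all multiples of g, so f ∈ (g) iff g | f, i.e. iff the remainder of f on division by g is 0. Divide f by g (g is monic, so eliminate the leading term of the running remainder at each step):
  leading term -3·x^5: subtract (-3·x^2)·g(x) = -3·x^5 + 12·x^4 + 3·x^3 + 3·x^2, leaving -x^3 + 4·x^2 + x + 1
  leading term -x^3: subtract (-1)·g(x) = -x^3 + 4·x^2 + x + 1, leaving 0
The remainder is 0, so f(x) = g(x) · h(x) with h(x) = -3·x^2 - 1. Hence g | f, i.e. f ∈ (g).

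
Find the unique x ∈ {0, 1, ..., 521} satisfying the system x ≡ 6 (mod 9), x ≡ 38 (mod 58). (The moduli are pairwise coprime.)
x ≡ 96 (mod 522); the representative in [0, 522) is 96

The moduli 9, 58 are pairwise coprime, so by the CRT there is a unique solution mod 9·58 = 522.
Solve by successive substitution. Start with x ≡ 6 (mod 9).
  Combine with x ≡ 38 (mod 58): write x = 6 + 9·t and require 6 + 9·t ≡ 38 (mod 58), i.e. 9·t ≡ 38 − 6 ≡ 32 (mod 58). Since 9^(−1) ≡ 13 (mod 58), t ≡ 13·32 ≡ 10 (mod 58). So x ≡ 6 + 9·10 = 96 (mod 522).
Unique solution in [0, 522): x = 96.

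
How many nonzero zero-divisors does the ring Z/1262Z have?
In Z/1262Z each nonzero element is either a unit (gcd with 1262 is 1) or a zero-divisor (gcd > 1). The number of units is φ(1262): factorise 1262 = 2 · 631, so φ(1262) = (2 − 1) · (631 − 1) = 1 · 630 = 630. The nonzero elements number 1262 − 1 = 1261. Hence the nonzero zero-divisors number 1261 − 630 = 631.

Final answer: Z/1262Z has 631 nonzero zero-divisors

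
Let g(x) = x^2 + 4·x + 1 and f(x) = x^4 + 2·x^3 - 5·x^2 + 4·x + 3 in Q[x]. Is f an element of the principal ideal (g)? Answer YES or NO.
In Q[x] the ideal (g) consists of all multiples of g, so f ∈ (g) iff g | f, i.e. iff the remainder of f on division by g is 0. Divide f by g (g is monic, so eliminate the leading term of the running remainder at each step):
  leading term x^4: subtract (x^2)·g(x) = x^4 + 4·x^3 + x^2, leaving -2·x^3 - 6·x^2 + 4·x + 3
  leading term -2·x^3: subtract (-2·x)·g(x) = -2·x^3 - 8·x^2 - 2·x, leaving 2·x^2 + 6·x + 3
  leading term 2·x^2: subtract (2)·g(x) = 2·x^2 + 8·x + 2, leaving 1 - 2·x
The remainder r(x) = 1 - 2·x ≠ 0 (and deg r < deg g), so g ∤ f, i.e. f ∉ (g).

Final answer: NO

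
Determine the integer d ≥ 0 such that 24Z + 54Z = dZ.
In the PID Z, (a, b) is generated by gcd(a, b). Compute gcd(54, 24) with the extended Euclidean algorithm, tracking rows (r, s, t) with s·54 + t·24 = r:
  row A: (54, 1, 0)   [1·54 + 0·24 = 54]
  row B: (24, 0, 1)   [0·54 + 1·24 = 24]
  54 = 2·24 + 6   → row C = row A − 2·row B = (6, 1, −2)   [check: 1·54 − 2·24 = 6]
  24 = 4·6 + 0   → remainder 0, stop. gcd = 6 (last nonzero row C).
So gcd(24, 54) = 6, with Bézout identity 1·54 − 2·24 = 6. Containment (⊇): the Bézout identity exhibits 6 as an element of (24, 54), giving (6) ⊆ (24, 54). Containment (⊆): since 6 | 24 and 6 | 54 (24 = 6·4, 54 = 6·9), every Z-linear combination of 24 and 54 is divisible by 6, so (24, 54) ⊆ (6). Therefore (24, 54) = (6), d = 6.

Final answer: (24, 54) = (6); d = 6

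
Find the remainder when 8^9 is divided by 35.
8

Use repeated squaring. Binary(9) = 1001. Walk through the bits of the exponent 9 left-to-right: at each bit after the leading one, square the running value, then multiply by 8 if the bit is 1 (always reducing mod 35):
  bit 1 = 1 (leading): start with 8.
  bit 2 = 0: square 8^2 = 64 ≡ 29 (mod 35).
  bit 3 = 0: square 29^2 = 841 ≡ 1 (mod 35).
  bit 4 = 1: square 1^2 = 1; bit is 1, so multiply 1·8 = 8 (mod 35).
Final value: 8^9 ≡ 8 (mod 35).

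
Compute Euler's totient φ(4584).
φ(4584) = 1520

φ is multiplicative, with φ(p^e) = p^e − p^(e−1). Factorise 4584 = 2^3 · 3 · 191. Then
  φ(4584) = (2^3 − 2^2) · (3 − 1) · (191 − 1) = 4 · 2 · 190 = 1520.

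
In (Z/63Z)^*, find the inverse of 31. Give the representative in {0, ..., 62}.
Apply the extended Euclidean algorithm to (63, 31), tracking rows (r, s, t) with s·63 + t·31 = r. Each division r_prev = q·r_cur + r_new produces the new row as (previous row) − q·(current row):
  row A: (63, 1, 0)   [1·63 + 0·31 = 63]
  row B: (31, 0, 1)   [0·63 + 1·31 = 31]
  63 = 2·31 + 1   → row C = row A − 2·row B = (1, 1, −2)   [check: 1·63 − 2·31 = 1]
  31 = 31·1 + 0   → remainder 0, stop. gcd = 1 (last nonzero row C).
The gcd is 1, so 31 is invertible mod 63. The last nonzero row gives 1·63 − 2·31 = 1, so t = −2. So 31^(−1) ≡ −2 ≡ 61 (mod 63). Verify: 31 · 61 = 1891 ≡ 1 (mod 63). ✓

Final answer: 31^(−1) ≡ 61 (mod 63)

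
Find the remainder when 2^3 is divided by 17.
8

Use repeated squaring. Binary(3) = 11. Walk through the bits of the exponent 3 left-to-right: at each bit after the leading one, square the running value, then multiply by 2 if the bit is 1 (always reducing mod 17):
  bit 1 = 1 (leading): start with 2.
  bit 2 = 1: square 2^2 = 4; bit is 1, so multiply 4·2 = 8 (mod 17).
Final value: 2^3 ≡ 8 (mod 17).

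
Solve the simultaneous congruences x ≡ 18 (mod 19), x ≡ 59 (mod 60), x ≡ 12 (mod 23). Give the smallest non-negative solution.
The moduli 19, 60, 23 are pairwise coprime, so by the CRT there is a unique solution mod 19·60·23 = 26220.
Solve by successive substitution. Start with x ≡ 18 (mod 19).
  Combine with x ≡ 59 (mod 60): write x = 18 + 19·t and require 18 + 19·t ≡ 59 (mod 60), i.e. 19·t ≡ 59 − 18 ≡ 41 (mod 60). Since 19^(−1) ≡ 19 (mod 60), t ≡ 19·41 ≡ 59 (mod 60). So x ≡ 18 + 19·59 = 1139 (mod 1140).
  Combine with x ≡ 12 (mod 23): write x = 1139 + 1140·t and require 1139 + 1140·t ≡ 12 (mod 23), i.e. 1140·t ≡ 12 − 1139 ≡ 0 (mod 23). Since 1140^(−1) ≡ 16 (mod 23) (1140 ≡ 13 (mod 23)), t ≡ 16·0 ≡ 0 (mod 23). So x ≡ 1139 + 1140·0 = 1139 (mod 26220).
Unique solution in [0, 26220): x = 1139.

Final answer: x ≡ 1139 (mod 26220); the representative in [0, 26220) is 1139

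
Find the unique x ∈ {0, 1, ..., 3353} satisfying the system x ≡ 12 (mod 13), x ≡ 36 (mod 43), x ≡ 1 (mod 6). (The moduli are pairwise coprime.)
x ≡ 337 (mod 3354); the representative in [0, 3354) is 337

The moduli 13, 43, 6 are pairwise coprime, so by the CRT there is a unique solution mod 13·43·6 = 3354.
Solve by successive substitution. Start with x ≡ 12 (mod 13).
  Combine with x ≡ 36 (mod 43): write x = 12 + 13·t and require 12 + 13·t ≡ 36 (mod 43), i.e. 13·t ≡ 36 − 12 ≡ 24 (mod 43). Since 13^(−1) ≡ 10 (mod 43), t ≡ 10·24 ≡ 25 (mod 43). So x ≡ 12 + 13·25 = 337 (mod 559).
  Combine with x ≡ 1 (mod 6): write x = 337 + 559·t and require 337 + 559·t ≡ 1 (mod 6), i.e. 559·t ≡ 1 − 337 ≡ 0 (mod 6). Since 559^(−1) ≡ 1 (mod 6) (559 ≡ 1 (mod 6)), t ≡ 1·0 ≡ 0 (mod 6). So x ≡ 337 + 559·0 = 337 (mod 3354).
Unique solution in [0, 3354): x = 337.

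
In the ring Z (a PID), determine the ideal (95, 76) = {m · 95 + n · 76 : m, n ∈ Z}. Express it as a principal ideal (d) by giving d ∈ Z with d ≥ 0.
(95, 76) = (19); d = 19

In the PID Z, (a, b) is generated by gcd(a, b). Compute gcd(95, 76) with the extended Euclidean algorithm, tracking rows (r, s, t) with s·95 + t·76 = r:
  row A: (95, 1, 0)   [1·95 + 0·76 = 95]
  row B: (76, 0, 1)   [0·95 + 1·76 = 76]
  95 = 1·76 + 19   → row C = row A − 1·row B = (19, 1, −1)   [check: 1·95 − 1·76 = 19]
  76 = 4·19 + 0   → remainder 0, stop. gcd = 19 (last nonzero row C).
So gcd(95, 76) = 19, with Bézout identity 1·95 − 1·76 = 19. Containment (⊇): the Bézout identity exhibits 19 as an element of (95, 76), giving (19) ⊆ (95, 76). Containment (⊆): since 19 | 95 and 19 | 76 (95 = 19·5, 76 = 19·4), every Z-linear combination of 95 and 76 is divisible by 19, so (95, 76) ⊆ (19). Therefore (95, 76) = (19), d = 19.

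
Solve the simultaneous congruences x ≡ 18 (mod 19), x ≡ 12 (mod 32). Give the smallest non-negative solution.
The moduli 19, 32 are pairwise coprime, so by the CRT there is a unique solution mod 19·32 = 608.
Solve by successive substitution. Start with x ≡ 18 (mod 19).
  Combine with x ≡ 12 (mod 32): write x = 18 + 19·t and require 18 + 19·t ≡ 12 (mod 32), i.e. 19·t ≡ 12 − 18 ≡ 26 (mod 32). Since 19^(−1) ≡ 27 (mod 32), t ≡ 27·26 ≡ 30 (mod 32). So x ≡ 18 + 19·30 = 588 (mod 608).
Unique solution in [0, 608): x = 588.

Final answer: x ≡ 588 (mod 608); the representative in [0, 608) is 588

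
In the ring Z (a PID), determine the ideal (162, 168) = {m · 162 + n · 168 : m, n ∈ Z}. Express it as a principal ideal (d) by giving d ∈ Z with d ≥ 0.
In the PID Z, (a, b) is generated by gcd(a, b). Compute gcd(168, 162) with the extended Euclidean algorithm, tracking rows (r, s, t) with s·168 + t·162 = r:
  row A: (168, 1, 0)   [1·168 + 0·162 = 168]
  row B: (162, 0, 1)   [0·168 + 1·162 = 162]
  168 = 1·162 + 6   → row C = row A − 1·row B = (6, 1, −1)   [check: 1·168 − 1·162 = 6]
  162 = 27·6 + 0   → remainder 0, stop. gcd = 6 (last nonzero row C).
So gcd(162, 168) = 6, with Bézout identity 1·168 − 1·162 = 6. Containment (⊇): the Bézout identity exhibits 6 as an element of (162, 168), giving (6) ⊆ (162, 168). Containment (⊆): since 6 | 162 and 6 | 168 (162 = 6·27, 168 = 6·28), every Z-linear combination of 162 and 168 is divisible by 6, so (162, 168) ⊆ (6). Therefore (162, 168) = (6), d = 6.

Final answer: (162, 168) = (6); d = 6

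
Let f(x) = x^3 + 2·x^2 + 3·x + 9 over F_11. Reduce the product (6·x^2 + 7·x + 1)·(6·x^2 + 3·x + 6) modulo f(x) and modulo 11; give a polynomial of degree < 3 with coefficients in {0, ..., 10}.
Multiply as integer polynomials: a · b = 36·x^4 + 60·x^3 + 63·x^2 + 45·x + 6. Reducing coefficients mod 11: a · b ≡ 3·x^4 + 5·x^3 + 8·x^2 + x + 6. Now divide by f(x) = x^3 + 2·x^2 + 3·x + 9 in F_11[x], eliminating the leading term at each step:
  leading term 3·x^4: subtract (3·x)·f(x) = 3·x^4 + 6·x^3 + 9·x^2 + 5·x, leaving 10·x^3 + 10·x^2 + 7·x + 6 (coefficients mod 11)
  leading term 10·x^3: subtract (10)·f(x) = 10·x^3 + 9·x^2 + 8·x + 2, leaving x^2 + 10·x + 4 (coefficients mod 11)
The degree is now < 3, so this is the remainder. Hence a · b ≡ x^2 + 10·x + 4 in F_11[x]/(f).

Final answer: a · b ≡ x^2 + 10·x + 4 (mod f(x))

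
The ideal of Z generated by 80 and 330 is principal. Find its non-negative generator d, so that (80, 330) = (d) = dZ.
(80, 330) = (10); d = 10

In the PID Z, (a, b) is generated by gcd(a, b). Compute gcd(330, 80) with the extended Euclidean algorithm, tracking rows (r, s, t) with s·330 + t·80 = r:
  row A: (330, 1, 0)   [1·330 + 0·80 = 330]
  row B: (80, 0, 1)   [0·330 + 1·80 = 80]
  330 = 4·80 + 10   → row C = row A − 4·row B = (10, 1, −4)   [check: 1·330 − 4·80 = 10]
  80 = 8·10 + 0   → remainder 0, stop. gcd = 10 (last nonzero row C).
So gcd(80, 330) = 10, with Bézout identity 1·330 − 4·80 = 10. Containment (⊇): the Bézout identity exhibits 10 as an element of (80, 330), giving (10) ⊆ (80, 330). Containment (⊆): since 10 | 80 and 10 | 330 (80 = 10·8, 330 = 10·33), every Z-linear combination of 80 and 330 is divisible by 10, so (80, 330) ⊆ (10). Therefore (80, 330) = (10), d = 10.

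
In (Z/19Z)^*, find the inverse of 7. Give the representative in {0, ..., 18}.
7^(−1) ≡ 11 (mod 19)

Apply the extended Euclidean algorithm to (19, 7), tracking rows (r, s, t) with s·19 + t·7 = r. Each division r_prev = q·r_cur + r_new produces the new row as (previous row) − q·(current row):
  row A: (19, 1, 0)   [1·19 + 0·7 = 19]
  row B: (7, 0, 1)   [0·19 + 1·7 = 7]
  19 = 2·7 + 5   → row C = row A − 2·row B = (5, 1, −2)   [check: 1·19 − 2·7 = 5]
  7 = 1·5 + 2   → row D = row B − 1·row C = (2, −1, 3)   [check: −1·19 + 3·7 = 2]
  5 = 2·2 + 1   → row E = row C − 2·row D = (1, 3, −8)   [check: 3·19 − 8·7 = 1]
  2 = 2·1 + 0   → remainder 0, stop. gcd = 1 (last nonzero row E).
The gcd is 1, so 7 is invertible mod 19. The last nonzero row gives 3·19 − 8·7 = 1, so t = −8. So 7^(−1) ≡ −8 ≡ 11 (mod 19). Verify: 7 · 11 = 77 ≡ 1 (mod 19). ✓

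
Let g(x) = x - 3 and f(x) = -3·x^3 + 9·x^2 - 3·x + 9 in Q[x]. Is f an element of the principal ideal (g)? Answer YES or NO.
YES

In Q[x] the ideal (g) consists of all multiples of g, so f ∈ (g) iff g | f, i.e. iff the remainder of f on division by g is 0. Divide f by g (g is monic, so eliminate the leading term of the running remainder at each step):
  leading term -3·x^3: subtract (-3·x^2)·g(x) = -3·x^3 + 9·x^2, leaving 9 - 3·x
  leading term -3·x: subtract (-3)·g(x) = 9 - 3·x, leaving 0
The remainder is 0, so f(x) = g(x) · h(x) with h(x) = -3·x^2 - 3. Hence g | f, i.e. f ∈ (g).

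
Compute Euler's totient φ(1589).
φ(1589) = 1356

φ is multiplicative, with φ(p^e) = p^e − p^(e−1). Factorise 1589 = 7 · 227. Then
  φ(1589) = (7 − 1) · (227 − 1) = 6 · 226 = 1356.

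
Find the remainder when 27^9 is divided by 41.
27

Use repeated squaring. Binary(9) = 1001. Walk through the bits of the exponent 9 left-to-right: at each bit after the leading one, square the running value, then multiply by 27 if the bit is 1 (always reducing mod 41):
  bit 1 = 1 (leading): start with 27.
  bit 2 = 0: square 27^2 = 729 ≡ 32 (mod 41).
  bit 3 = 0: square 32^2 = 1024 ≡ 40 (mod 41).
  bit 4 = 1: square 40^2 = 1600 ≡ 1; bit is 1, so multiply 1·27 = 27 (mod 41).
Final value: 27^9 ≡ 27 (mod 41).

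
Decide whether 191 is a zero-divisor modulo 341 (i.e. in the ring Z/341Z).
gcd(191, 341) = 1, so 191 is a unit in Z/341Z (it has a multiplicative inverse). A unit cannot be a zero-divisor: if 191·b ≡ 0 then multiplying both sides by 191^(−1) gives b ≡ 0. So 191 is not a zero-divisor.

Final answer: NO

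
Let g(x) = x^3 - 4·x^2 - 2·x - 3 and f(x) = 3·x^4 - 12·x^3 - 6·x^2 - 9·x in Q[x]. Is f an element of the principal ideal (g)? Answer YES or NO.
In Q[x] the ideal (g) consists of all multiples of g, so f ∈ (g) iff g | f, i.e. iff the remainder of f on division by g is 0. Divide f by g (g is monic, so eliminate the leading term of the running remainder at each step):
  leading term 3·x^4: subtract (3·x)·g(x) = 3·x^4 - 12·x^3 - 6·x^2 - 9·x, leaving 0
The remainder is 0, so f(x) = g(x) · h(x) with h(x) = 3·x. Hence g | f, i.e. f ∈ (g).

Final answer: YES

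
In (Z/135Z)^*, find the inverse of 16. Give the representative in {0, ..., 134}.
Apply the extended Euclidean algorithm to (135, 16), tracking rows (r, s, t) with s·135 + t·16 = r. Each division r_prev = q·r_cur + r_new produces the new row as (previous row) − q·(current row):
  row A: (135, 1, 0)   [1·135 + 0·16 = 135]
  row B: (16, 0, 1)   [0·135 + 1·16 = 16]
  135 = 8·16 + 7   → row C = row A − 8·row B = (7, 1, −8)   [check: 1·135 − 8·16 = 7]
  16 = 2·7 + 2   → row D = row B − 2·row C = (2, −2, 17)   [check: −2·135 + 17·16 = 2]
  7 = 3·2 + 1   → row E = row C − 3·row D = (1, 7, −59)   [check: 7·135 − 59·16 = 1]
  2 = 2·1 + 0   → remainder 0, stop. gcd = 1 (last nonzero row E).
The gcd is 1, so 16 is invertible mod 135. The last nonzero row gives 7·135 − 59·16 = 1, so t = −59. So 16^(−1) ≡ −59 ≡ 76 (mod 135). Verify: 16 · 76 = 1216 ≡ 1 (mod 135). ✓

Final answer: 16^(−1) ≡ 76 (mod 135)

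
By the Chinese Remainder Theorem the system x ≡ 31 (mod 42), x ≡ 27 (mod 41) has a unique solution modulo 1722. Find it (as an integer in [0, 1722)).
The moduli 42, 41 are pairwise coprime, so by the CRT there is a unique solution mod 42·41 = 1722.
Solve by successive substitution. Start with x ≡ 31 (mod 42).
  Combine with x ≡ 27 (mod 41): write x = 31 + 42·t and require 31 + 42·t ≡ 27 (mod 41), i.e. 42·t ≡ 27 − 31 ≡ 37 (mod 41). Since 42^(−1) ≡ 1 (mod 41) (42 ≡ 1 (mod 41)), t ≡ 1·37 ≡ 37 (mod 41). So x ≡ 31 + 42·37 = 1585 (mod 1722).
Unique solution in [0, 1722): x = 1585.

Final answer: x ≡ 1585 (mod 1722); the representative in [0, 1722) is 1585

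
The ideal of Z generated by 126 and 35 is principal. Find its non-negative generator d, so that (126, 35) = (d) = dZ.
In the PID Z, (a, b) is generated by gcd(a, b). Compute gcd(126, 35) with the extended Euclidean algorithm, tracking rows (r, s, t) with s·126 + t·35 = r:
  row A: (126, 1, 0)   [1·126 + 0·35 = 126]
  row B: (35, 0, 1)   [0·126 + 1·35 = 35]
  126 = 3·35 + 21   → row C = row A − 3·row B = (21, 1, −3)   [check: 1·126 − 3·35 = 21]
  35 = 1·21 + 14   → row D = row B − 1·row C = (14, −1, 4)   [check: −1·126 + 4·35 = 14]
  21 = 1·14 + 7   → row E = row C − 1·row D = (7, 2, −7)   [check: 2·126 − 7·35 = 7]
  14 = 2·7 + 0   → remainder 0, stop. gcd = 7 (last nonzero row E).
So gcd(126, 35) = 7, with Bézout identity 2·126 − 7·35 = 7. Containment (⊇): the Bézout identity exhibits 7 as an element of (126, 35), giving (7) ⊆ (126, 35). Containment (⊆): since 7 | 126 and 7 | 35 (126 = 7·18, 35 = 7·5), every Z-linear combination of 126 and 35 is divisible by 7, so (126, 35) ⊆ (7). Therefore (126, 35) = (7), d = 7.

Final answer: (126, 35) = (7); d = 7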